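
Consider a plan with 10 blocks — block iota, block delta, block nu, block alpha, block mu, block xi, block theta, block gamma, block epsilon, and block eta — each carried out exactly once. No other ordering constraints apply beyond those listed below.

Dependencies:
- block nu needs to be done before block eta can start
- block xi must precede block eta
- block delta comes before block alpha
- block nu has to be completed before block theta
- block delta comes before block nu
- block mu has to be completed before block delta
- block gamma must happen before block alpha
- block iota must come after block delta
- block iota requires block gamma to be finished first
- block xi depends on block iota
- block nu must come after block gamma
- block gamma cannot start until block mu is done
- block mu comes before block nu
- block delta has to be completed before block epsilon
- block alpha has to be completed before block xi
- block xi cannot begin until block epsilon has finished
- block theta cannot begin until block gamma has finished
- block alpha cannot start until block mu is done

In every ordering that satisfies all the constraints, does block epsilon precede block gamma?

No chain of constraints connects block epsilon to block gamma in either direction.
So block epsilon can come before block gamma or after — it is not forced.

No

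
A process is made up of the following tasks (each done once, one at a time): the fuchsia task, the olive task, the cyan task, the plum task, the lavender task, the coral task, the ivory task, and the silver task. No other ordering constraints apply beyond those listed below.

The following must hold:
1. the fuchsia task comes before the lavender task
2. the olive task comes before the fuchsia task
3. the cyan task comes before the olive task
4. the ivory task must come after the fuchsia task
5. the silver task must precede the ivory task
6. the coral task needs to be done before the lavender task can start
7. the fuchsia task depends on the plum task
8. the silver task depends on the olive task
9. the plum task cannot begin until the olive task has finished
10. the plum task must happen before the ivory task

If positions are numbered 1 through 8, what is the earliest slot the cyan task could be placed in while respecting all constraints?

1

Nothing is required before the cyan task; it can be the very first task.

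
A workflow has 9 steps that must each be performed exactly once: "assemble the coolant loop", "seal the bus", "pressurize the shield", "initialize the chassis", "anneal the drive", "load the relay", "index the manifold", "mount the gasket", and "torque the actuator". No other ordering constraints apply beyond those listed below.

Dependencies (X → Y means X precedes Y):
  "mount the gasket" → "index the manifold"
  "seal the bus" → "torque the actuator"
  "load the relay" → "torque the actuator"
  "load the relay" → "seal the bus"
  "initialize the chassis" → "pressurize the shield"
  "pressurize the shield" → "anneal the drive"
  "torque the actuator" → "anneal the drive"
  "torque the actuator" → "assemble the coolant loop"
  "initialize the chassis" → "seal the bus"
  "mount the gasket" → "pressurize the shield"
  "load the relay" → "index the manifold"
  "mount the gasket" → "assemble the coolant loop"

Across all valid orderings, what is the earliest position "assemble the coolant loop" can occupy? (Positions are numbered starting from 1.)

6

The steps that are forced before "assemble the coolant loop", directly or transitively, are "seal the bus", "initialize the chassis", "load the relay", "mount the gasket", "torque the actuator". That's 5 steps.
With 5 mandatory predecessors, the earliest "assemble the coolant loop" can sit is position 5+1 = 6, and placing just those 5 first achieves it.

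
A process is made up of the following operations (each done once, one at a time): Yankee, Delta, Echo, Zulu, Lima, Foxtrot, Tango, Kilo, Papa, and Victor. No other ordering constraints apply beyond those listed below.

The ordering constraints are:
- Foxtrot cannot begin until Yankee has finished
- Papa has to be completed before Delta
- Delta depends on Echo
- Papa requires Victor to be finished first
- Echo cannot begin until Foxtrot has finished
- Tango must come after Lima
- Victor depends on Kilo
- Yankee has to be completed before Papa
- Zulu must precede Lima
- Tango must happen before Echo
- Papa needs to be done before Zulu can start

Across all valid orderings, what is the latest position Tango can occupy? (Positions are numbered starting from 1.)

8

The operations that are forced after Tango, directly or by a chain of constraints, are Delta, Echo. That's 2 operations.
With 2 mandatory successors out of 10 operations total, the latest slot for Tango is 10−2 = 8, and it's reachable by doing all non-successors before Tango.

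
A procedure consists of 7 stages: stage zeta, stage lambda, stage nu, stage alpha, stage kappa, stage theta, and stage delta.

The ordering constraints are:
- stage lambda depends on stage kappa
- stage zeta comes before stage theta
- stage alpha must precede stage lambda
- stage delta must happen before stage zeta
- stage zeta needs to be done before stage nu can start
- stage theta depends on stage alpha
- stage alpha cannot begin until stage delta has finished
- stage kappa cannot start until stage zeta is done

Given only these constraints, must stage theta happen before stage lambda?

No chain of constraints connects stage theta to stage lambda in either direction.
So stage theta can come before stage lambda or after — it is not forced.

No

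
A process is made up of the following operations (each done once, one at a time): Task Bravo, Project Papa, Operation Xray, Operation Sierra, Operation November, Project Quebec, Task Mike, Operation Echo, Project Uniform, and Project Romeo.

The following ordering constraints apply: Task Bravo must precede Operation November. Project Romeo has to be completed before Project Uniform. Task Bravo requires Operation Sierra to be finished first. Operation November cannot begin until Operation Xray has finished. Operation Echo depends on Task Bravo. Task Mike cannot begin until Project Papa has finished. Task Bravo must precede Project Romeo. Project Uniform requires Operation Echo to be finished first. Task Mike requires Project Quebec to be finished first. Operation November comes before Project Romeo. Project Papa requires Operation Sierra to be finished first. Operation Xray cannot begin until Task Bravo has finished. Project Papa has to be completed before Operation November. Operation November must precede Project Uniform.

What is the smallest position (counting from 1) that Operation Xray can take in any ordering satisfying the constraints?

The operations that are forced before Operation Xray, directly or transitively, are Task Bravo, Operation Sierra. That's 2 operations.
So at minimum 2 operations come before Operation Xray, putting Operation Xray no earlier than position 3. That position is achievable by scheduling exactly those predecessors first.

3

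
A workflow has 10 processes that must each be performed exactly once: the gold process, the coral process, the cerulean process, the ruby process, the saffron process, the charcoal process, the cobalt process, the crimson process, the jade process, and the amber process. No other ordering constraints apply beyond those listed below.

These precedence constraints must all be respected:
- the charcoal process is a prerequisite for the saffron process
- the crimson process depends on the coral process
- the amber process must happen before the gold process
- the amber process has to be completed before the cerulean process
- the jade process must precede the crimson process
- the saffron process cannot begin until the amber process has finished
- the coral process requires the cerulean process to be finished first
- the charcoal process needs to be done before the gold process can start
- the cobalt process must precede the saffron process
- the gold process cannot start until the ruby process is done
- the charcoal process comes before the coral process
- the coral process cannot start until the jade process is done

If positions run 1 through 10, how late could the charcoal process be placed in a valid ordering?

6

Every process that must follow the charcoal process has to come after it. Tracing all chains starting from the charcoal process, those processes are: the gold process, the coral process, the saffron process, the crimson process — 4 in total.
So at least 4 processes follow the charcoal process, putting the charcoal process no later than position 6. That position is achievable by scheduling everything else first.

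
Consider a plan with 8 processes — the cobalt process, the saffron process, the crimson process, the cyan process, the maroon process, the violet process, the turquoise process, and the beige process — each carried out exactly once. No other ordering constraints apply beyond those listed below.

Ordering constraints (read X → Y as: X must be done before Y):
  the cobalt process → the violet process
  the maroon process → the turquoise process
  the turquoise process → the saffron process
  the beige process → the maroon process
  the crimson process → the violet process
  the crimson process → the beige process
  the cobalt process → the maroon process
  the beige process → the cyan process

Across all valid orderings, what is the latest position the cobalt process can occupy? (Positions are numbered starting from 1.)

Every process that must follow the cobalt process has to come after it. Tracing all chains starting from the cobalt process, those processes are: the saffron process, the maroon process, the violet process, the turquoise process — 4 in total.
So at least 4 processes follow the cobalt process, putting the cobalt process no later than position 4. That position is achievable by scheduling everything else first.

4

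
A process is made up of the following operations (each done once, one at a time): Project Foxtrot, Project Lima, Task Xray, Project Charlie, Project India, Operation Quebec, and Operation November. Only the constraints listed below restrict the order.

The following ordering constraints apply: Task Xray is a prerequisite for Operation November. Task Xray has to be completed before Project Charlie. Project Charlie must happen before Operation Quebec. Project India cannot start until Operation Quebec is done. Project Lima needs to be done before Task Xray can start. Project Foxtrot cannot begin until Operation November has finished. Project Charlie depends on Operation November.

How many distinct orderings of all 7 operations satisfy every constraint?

Project Lima is the only operation with nothing required before it, so every ordering starts there.
Systematically extending each partial ordering one operation at a time and counting, there are 4 complete orderings.

4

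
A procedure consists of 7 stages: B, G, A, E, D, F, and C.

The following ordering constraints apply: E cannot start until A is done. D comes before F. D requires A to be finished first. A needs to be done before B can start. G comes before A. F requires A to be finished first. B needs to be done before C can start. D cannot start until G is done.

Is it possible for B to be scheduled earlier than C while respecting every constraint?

Every valid ordering already has B before C (the constraints require it), so in particular at least one does.

Yes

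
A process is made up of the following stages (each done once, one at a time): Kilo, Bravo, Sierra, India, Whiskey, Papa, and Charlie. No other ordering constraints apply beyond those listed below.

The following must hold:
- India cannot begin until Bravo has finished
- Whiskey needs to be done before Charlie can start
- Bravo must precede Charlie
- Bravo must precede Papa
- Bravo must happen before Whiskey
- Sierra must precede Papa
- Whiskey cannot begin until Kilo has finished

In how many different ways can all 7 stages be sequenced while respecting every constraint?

The stages with no prerequisites are Kilo, Bravo, Sierra; any of them can be placed first.
Enumerating by repeatedly choosing an available stage (one whose prerequisites are all placed) gives 134 distinct complete orderings.

134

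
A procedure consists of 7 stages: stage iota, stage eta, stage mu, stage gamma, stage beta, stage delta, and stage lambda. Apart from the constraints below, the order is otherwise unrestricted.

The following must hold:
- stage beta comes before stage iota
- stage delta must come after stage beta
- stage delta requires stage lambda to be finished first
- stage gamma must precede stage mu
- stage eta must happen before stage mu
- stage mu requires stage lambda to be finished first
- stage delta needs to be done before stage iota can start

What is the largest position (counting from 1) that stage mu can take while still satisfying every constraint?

7

No constraint forces any stage after stage mu, so it can be placed last, in position 7.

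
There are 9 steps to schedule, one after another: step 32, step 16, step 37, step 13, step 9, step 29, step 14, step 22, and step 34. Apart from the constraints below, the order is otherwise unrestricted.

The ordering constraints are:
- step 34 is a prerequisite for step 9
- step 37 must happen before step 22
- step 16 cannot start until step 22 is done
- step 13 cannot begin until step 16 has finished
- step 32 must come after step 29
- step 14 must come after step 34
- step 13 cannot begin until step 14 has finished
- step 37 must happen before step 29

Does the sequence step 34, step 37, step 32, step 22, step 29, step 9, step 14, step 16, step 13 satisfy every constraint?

No

The sequence places step 32 ahead of step 29.
That contradicts the constraint that step 29 must precede step 32.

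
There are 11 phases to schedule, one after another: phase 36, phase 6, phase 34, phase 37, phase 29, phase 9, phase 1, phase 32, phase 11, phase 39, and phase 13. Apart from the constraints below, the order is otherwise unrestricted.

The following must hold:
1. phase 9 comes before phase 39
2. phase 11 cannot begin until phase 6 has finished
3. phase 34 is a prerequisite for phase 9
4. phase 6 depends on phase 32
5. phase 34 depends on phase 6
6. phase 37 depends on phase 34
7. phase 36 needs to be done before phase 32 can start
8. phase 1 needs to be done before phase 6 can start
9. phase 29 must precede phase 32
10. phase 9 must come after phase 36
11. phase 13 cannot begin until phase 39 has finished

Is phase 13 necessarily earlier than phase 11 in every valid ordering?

No chain of constraints connects phase 13 to phase 11 in either direction.
So phase 13 can come before phase 11 or after — it is not forced.

No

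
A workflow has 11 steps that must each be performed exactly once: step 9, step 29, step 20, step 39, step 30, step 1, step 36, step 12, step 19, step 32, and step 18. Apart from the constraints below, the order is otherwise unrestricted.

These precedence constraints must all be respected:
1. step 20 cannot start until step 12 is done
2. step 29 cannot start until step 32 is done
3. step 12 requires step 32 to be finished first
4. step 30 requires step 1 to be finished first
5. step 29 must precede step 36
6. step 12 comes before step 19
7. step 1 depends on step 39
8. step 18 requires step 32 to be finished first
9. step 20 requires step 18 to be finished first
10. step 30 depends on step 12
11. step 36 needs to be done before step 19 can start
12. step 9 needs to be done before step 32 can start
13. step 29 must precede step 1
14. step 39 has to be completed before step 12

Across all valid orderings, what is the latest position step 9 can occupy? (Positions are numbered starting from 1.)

2

Following every chain forward from step 9, the steps that must come later are step 29, step 20, step 30, step 1, step 36, step 12, step 19, step 32, step 18 — 9 of them.
With 9 mandatory successors out of 11 steps total, the latest slot for step 9 is 11−9 = 2, and it's reachable by doing all non-successors before step 9.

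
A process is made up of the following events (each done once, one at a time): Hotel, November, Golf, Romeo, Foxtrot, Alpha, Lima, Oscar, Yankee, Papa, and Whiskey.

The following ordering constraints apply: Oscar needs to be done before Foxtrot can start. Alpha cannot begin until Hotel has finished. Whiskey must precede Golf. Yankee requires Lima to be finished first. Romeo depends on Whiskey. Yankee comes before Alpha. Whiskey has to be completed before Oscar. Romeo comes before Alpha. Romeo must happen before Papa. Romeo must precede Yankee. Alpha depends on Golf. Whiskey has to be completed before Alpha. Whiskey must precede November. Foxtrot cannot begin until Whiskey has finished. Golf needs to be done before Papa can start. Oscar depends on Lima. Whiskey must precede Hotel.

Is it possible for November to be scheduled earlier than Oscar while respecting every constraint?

No chain of constraints runs from Oscar to November, so Oscar is not required to come first.
So a valid ordering placing November earlier than Oscar exists.

Yes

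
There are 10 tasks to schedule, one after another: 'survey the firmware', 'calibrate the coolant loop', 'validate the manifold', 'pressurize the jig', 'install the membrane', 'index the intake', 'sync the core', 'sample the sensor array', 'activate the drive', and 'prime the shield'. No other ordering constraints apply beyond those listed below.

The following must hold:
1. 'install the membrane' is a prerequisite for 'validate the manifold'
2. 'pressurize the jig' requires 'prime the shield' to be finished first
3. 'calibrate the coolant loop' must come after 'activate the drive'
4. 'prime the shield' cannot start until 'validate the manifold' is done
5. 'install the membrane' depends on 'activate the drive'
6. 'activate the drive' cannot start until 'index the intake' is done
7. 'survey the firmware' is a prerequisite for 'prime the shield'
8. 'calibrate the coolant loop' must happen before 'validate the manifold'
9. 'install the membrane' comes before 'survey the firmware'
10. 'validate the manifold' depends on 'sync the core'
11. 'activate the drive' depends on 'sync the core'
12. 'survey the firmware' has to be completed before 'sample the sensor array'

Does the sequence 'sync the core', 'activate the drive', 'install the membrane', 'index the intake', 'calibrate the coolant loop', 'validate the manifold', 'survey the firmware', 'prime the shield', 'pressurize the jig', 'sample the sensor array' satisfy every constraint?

The sequence places 'activate the drive' ahead of 'index the intake'.
That contradicts the constraint that 'index the intake' must precede 'activate the drive'.

No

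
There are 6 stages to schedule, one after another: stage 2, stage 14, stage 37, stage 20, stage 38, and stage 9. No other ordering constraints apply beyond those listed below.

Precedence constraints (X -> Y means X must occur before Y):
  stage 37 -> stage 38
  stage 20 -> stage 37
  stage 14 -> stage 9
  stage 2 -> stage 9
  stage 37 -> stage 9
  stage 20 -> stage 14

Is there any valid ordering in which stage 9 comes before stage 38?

Yes

No chain of constraints runs from stage 38 to stage 9, so stage 38 is not required to come first.
So a valid ordering placing stage 9 earlier than stage 38 exists.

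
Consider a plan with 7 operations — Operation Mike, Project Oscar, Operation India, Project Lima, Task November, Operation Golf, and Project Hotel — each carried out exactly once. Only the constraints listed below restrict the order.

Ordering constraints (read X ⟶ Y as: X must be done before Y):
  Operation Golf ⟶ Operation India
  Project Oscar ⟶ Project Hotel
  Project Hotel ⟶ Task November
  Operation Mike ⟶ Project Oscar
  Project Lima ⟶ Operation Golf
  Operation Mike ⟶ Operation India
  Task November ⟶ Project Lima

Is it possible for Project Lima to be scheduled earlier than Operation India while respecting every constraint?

Project Lima is actually forced before Operation India by the constraints, so certainly some valid ordering has Project Lima first.

Yes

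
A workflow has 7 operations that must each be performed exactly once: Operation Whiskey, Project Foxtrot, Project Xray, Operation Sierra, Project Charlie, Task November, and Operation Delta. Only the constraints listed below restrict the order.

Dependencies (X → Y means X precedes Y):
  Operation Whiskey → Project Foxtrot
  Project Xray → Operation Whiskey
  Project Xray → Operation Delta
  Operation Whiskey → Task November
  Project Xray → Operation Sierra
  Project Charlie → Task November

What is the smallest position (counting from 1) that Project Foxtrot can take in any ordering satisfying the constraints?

3

Working backwards through the constraints from Project Foxtrot, its full set of required predecessors is Operation Whiskey, Project Xray — 2 of them.
So at minimum 2 operations come before Project Foxtrot, putting Project Foxtrot no earlier than position 3. That position is achievable by scheduling exactly those predecessors first.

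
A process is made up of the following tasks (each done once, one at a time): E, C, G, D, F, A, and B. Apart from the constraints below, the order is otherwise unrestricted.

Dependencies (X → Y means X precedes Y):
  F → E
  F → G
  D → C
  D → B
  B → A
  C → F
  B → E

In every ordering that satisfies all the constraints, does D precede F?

Following the dependencies: D → C → F.
That forces D before F in every valid schedule.

Yes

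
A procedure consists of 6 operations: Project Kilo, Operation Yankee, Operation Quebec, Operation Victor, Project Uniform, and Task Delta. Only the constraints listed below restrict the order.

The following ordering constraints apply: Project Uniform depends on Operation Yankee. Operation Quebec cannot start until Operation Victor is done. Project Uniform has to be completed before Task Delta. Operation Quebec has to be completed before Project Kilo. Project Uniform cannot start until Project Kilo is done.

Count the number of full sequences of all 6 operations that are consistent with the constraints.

4

The operations with no prerequisites are Operation Yankee, Operation Victor; any of them can be placed first.
Systematically extending each partial ordering one operation at a time and counting, there are 4 complete orderings.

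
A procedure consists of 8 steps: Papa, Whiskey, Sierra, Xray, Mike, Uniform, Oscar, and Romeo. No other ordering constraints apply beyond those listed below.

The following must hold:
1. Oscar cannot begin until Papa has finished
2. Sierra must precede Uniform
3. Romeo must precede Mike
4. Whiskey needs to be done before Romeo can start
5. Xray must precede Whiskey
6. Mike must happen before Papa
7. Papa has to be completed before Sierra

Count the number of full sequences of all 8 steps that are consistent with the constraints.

3

Only Xray has no prerequisites, so it must go first.
Enumerating by repeatedly choosing an available step (one whose prerequisites are all placed) gives 3 distinct complete orderings.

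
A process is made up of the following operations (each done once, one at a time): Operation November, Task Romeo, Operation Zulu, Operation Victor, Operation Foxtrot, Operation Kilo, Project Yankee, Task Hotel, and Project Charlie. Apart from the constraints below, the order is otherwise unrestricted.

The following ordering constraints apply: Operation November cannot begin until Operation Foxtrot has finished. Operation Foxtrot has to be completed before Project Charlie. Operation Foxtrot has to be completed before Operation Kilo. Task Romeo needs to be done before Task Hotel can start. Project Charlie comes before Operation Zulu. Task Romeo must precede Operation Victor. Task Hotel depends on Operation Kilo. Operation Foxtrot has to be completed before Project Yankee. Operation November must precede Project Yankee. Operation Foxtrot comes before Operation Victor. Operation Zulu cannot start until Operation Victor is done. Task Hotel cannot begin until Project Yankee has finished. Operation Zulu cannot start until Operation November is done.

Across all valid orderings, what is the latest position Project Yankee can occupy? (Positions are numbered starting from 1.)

Following the constraints forward from Project Yankee, its only required successor is Task Hotel.
So at least 1 operation follows Project Yankee, putting Project Yankee no later than position 8. That position is achievable by scheduling everything else first.

8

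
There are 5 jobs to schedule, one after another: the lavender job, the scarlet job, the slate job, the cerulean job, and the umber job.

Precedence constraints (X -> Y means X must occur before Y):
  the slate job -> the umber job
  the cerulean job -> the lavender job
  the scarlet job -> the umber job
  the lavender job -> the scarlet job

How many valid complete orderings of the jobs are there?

The jobs with no prerequisites are the slate job, the cerulean job; any of them can be placed first.
Counting all ways to extend the partial order to a total order gives 4.

4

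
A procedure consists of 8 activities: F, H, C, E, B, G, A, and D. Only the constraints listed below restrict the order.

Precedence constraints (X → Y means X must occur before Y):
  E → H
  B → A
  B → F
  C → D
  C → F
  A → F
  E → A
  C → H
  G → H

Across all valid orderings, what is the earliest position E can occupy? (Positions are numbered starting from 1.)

E has no prerequisites at all, so it can go in position 1.

1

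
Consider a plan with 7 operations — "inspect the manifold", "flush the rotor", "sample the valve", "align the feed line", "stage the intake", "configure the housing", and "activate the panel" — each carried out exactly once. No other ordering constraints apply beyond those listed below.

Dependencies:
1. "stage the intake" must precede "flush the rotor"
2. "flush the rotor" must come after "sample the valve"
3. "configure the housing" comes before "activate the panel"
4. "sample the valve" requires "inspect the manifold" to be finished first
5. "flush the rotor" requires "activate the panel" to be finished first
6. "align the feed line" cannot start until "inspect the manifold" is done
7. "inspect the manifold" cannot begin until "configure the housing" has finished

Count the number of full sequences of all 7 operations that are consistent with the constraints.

2 operations have no prerequisites ("stage the intake", "configure the housing"), so any of them could come first.
Systematically extending each partial ordering one operation at a time and counting, there are 63 complete orderings.

63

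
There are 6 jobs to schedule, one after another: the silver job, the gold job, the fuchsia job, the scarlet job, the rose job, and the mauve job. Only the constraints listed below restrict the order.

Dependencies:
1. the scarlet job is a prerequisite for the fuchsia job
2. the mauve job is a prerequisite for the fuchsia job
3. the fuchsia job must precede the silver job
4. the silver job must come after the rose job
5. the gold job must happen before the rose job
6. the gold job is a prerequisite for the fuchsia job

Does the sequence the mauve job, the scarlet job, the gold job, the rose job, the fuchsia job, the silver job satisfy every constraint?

Checking each listed constraint against this order: for instance, the mauve job is in position 1 and the fuchsia job in position 5, so that constraint holds — and the remaining constraints check out the same way.

Yes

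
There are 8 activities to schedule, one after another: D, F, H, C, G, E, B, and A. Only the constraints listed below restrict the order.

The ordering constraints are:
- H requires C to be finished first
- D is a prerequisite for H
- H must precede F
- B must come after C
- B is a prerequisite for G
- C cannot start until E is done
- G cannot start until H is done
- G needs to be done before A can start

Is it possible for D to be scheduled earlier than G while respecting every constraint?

Yes

The constraints force D before G, so yes — every valid ordering has D earlier.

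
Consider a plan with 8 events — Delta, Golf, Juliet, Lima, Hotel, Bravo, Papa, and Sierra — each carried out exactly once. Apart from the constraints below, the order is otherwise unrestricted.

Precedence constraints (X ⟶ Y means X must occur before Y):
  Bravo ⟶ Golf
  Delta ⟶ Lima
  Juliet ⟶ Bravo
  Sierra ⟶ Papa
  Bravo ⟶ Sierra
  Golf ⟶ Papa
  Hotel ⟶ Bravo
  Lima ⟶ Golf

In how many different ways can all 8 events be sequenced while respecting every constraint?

50

The events with no prerequisites are Delta, Juliet, Hotel; any of them can be placed first.
Systematically extending each partial ordering one event at a time and counting, there are 50 complete orderings.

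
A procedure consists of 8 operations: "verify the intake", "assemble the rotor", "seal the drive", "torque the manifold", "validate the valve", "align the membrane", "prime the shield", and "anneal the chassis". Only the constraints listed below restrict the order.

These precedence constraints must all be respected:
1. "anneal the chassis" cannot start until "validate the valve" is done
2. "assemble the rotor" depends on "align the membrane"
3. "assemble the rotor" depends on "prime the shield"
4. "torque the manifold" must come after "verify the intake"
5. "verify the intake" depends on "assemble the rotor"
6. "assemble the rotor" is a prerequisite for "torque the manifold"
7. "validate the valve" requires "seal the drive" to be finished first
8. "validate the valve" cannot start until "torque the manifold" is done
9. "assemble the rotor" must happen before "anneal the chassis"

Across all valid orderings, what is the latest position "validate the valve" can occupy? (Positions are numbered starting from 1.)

The only operation forced after "validate the valve" (directly or by a chain) is "anneal the chassis".
So at least 1 operation follows "validate the valve", putting "validate the valve" no later than position 7. That position is achievable by scheduling everything else first.

7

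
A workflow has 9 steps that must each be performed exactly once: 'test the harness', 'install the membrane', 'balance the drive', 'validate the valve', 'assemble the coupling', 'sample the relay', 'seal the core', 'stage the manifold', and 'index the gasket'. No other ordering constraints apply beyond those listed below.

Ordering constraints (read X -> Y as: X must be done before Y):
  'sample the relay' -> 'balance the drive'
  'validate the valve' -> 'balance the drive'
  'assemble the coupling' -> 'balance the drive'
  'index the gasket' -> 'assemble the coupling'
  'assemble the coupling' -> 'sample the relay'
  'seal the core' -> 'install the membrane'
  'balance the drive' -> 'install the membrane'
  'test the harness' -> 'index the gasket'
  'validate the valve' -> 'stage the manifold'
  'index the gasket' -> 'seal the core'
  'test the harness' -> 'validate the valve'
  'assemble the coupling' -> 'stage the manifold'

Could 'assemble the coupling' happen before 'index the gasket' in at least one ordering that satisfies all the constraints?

No

There is a dependency chain 'index the gasket' → 'assemble the coupling', so 'assemble the coupling' always comes after 'index the gasket'.
Hence 'assemble the coupling' can never be scheduled before 'index the gasket'.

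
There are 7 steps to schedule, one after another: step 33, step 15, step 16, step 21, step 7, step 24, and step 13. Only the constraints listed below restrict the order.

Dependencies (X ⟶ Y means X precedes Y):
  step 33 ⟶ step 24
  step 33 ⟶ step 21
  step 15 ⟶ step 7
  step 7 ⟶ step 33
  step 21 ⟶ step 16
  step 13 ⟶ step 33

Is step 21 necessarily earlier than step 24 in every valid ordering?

No

No chain of constraints connects step 21 to step 24 in either direction.
A valid ordering placing step 24 before step 21 exists, so the answer is no.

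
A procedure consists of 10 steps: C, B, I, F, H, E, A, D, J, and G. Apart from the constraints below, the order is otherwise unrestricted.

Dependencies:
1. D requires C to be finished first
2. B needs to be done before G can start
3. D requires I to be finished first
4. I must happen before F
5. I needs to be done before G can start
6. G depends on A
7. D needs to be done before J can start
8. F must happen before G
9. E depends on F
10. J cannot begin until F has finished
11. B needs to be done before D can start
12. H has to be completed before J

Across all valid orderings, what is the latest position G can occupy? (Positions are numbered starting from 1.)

10

No constraint forces any step after G, so it can be placed last, in position 10.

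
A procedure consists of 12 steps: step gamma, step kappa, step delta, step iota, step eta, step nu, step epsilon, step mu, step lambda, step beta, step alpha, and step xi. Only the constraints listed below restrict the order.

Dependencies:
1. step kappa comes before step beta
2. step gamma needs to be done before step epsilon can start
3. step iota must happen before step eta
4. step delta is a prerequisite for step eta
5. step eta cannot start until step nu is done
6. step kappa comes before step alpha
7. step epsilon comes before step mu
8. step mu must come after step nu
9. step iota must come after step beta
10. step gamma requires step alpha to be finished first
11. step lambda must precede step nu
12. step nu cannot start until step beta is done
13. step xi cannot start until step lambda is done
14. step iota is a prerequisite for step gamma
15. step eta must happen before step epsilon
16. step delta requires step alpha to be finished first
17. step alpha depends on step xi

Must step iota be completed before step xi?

No chain of constraints connects step iota to step xi in either direction.
A valid ordering placing step xi before step iota exists, so the answer is no.

No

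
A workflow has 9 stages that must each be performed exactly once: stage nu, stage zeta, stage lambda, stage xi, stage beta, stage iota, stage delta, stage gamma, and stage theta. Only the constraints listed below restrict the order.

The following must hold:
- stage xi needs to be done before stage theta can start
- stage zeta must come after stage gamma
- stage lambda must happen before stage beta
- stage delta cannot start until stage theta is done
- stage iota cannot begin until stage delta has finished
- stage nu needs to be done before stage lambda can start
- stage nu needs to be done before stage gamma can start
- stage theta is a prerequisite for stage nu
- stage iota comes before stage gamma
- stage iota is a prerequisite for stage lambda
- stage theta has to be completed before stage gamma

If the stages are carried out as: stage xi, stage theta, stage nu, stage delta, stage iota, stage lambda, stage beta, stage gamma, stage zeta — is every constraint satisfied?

Yes

Every stated constraint is respected: stage theta sits at position 2, ahead of stage gamma at position 8, and each of the other listed pairs likewise has the predecessor earlier in the sequence.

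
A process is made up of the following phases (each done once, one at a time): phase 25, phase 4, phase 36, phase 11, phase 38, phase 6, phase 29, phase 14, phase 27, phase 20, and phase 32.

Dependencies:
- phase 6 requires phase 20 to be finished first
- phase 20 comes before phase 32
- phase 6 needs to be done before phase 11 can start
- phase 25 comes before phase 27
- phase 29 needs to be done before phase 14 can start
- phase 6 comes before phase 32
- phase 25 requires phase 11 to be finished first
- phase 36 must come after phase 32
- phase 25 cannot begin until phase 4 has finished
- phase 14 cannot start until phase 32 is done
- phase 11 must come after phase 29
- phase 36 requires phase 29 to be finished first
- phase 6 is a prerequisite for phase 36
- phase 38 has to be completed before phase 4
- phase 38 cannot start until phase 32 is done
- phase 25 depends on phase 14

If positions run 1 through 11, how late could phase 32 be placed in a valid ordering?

Following every chain forward from phase 32, the phases that must come later are phase 25, phase 4, phase 36, phase 38, phase 14, phase 27 — 6 of them.
With 6 mandatory successors out of 11 phases total, the latest slot for phase 32 is 11−6 = 5, and it's reachable by doing all non-successors before phase 32.

5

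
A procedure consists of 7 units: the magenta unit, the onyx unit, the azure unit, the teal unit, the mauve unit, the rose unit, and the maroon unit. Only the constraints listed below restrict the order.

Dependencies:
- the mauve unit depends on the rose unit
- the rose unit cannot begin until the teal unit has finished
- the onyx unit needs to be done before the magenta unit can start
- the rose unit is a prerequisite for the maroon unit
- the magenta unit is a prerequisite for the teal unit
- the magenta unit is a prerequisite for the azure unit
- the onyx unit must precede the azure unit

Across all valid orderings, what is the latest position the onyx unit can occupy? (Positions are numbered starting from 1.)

1

Following every chain forward from the onyx unit, the units that must come later are the magenta unit, the azure unit, the teal unit, the mauve unit, the rose unit, the maroon unit — 6 of them.
So at least 6 units follow the onyx unit, putting the onyx unit no later than position 1. That position is achievable by scheduling everything else first.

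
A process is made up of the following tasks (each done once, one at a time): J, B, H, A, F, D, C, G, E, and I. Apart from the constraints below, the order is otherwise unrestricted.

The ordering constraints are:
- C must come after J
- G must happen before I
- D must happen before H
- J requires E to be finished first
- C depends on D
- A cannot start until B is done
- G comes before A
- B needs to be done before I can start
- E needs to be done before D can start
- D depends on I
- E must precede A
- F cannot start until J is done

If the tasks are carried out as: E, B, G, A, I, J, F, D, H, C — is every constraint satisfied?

Yes

Every stated constraint is respected: E sits at position 1, ahead of D at position 8, and each of the other listed pairs likewise has the predecessor earlier in the sequence.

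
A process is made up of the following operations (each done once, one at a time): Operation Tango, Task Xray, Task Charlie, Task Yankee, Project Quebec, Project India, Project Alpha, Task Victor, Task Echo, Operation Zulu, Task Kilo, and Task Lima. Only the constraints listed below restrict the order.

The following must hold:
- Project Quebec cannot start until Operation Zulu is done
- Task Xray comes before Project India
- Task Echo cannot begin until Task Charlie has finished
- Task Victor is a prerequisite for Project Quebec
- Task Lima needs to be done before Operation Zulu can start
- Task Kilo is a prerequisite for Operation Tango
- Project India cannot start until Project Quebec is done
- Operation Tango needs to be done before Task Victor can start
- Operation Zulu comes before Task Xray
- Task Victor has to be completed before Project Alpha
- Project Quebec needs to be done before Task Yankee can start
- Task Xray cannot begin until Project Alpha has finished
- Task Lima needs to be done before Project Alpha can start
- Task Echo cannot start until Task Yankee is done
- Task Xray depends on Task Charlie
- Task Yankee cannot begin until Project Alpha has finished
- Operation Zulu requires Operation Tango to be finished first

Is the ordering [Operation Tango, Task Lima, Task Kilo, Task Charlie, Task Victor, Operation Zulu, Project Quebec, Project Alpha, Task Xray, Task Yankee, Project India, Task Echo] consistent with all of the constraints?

No

The sequence places Operation Tango ahead of Task Kilo.
But one of the constraints requires Task Kilo before Operation Tango, so this ordering violates it.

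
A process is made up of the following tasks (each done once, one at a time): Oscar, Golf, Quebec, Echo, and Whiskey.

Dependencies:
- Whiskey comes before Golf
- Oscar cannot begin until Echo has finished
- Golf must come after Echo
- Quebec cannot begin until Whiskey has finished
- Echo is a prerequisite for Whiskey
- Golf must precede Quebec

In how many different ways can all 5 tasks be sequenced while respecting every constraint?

4

Echo is the only task with nothing required before it, so every ordering starts there.
Enumerating by repeatedly choosing an available task (one whose prerequisites are all placed) gives 4 distinct complete orderings.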